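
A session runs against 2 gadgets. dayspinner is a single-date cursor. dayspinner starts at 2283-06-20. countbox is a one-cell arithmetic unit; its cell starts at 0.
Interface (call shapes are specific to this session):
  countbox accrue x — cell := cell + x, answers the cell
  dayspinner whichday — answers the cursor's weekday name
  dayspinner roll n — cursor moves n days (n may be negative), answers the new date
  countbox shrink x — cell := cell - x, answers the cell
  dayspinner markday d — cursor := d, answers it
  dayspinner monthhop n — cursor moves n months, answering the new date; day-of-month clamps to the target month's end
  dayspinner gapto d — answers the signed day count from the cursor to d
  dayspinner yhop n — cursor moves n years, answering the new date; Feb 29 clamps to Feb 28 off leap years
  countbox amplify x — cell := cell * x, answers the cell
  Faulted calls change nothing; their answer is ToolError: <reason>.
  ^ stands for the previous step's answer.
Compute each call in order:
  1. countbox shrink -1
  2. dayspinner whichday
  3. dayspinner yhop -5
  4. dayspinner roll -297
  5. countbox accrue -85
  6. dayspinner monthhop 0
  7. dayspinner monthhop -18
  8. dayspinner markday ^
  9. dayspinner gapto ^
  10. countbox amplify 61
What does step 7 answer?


>>> countbox shrink x→-1
[out] 1
>>> dayspinner whichday
[out] Wednesday
>>> dayspinner yhop n→-5
[out] 2278-06-20
>>> dayspinner roll n→-297
[out] 2277-08-27
>>> countbox accrue x→-85
[out] -84
>>> dayspinner monthhop n→0
[out] 2277-08-27
>>> dayspinner monthhop n→-18
[out] 2276-02-27
>>> dayspinner markday d→^
[out] 2276-02-27
>>> dayspinner gapto d→^
[out] 0
>>> countbox amplify x→61
[out] -5124

Answer: 2276-02-27


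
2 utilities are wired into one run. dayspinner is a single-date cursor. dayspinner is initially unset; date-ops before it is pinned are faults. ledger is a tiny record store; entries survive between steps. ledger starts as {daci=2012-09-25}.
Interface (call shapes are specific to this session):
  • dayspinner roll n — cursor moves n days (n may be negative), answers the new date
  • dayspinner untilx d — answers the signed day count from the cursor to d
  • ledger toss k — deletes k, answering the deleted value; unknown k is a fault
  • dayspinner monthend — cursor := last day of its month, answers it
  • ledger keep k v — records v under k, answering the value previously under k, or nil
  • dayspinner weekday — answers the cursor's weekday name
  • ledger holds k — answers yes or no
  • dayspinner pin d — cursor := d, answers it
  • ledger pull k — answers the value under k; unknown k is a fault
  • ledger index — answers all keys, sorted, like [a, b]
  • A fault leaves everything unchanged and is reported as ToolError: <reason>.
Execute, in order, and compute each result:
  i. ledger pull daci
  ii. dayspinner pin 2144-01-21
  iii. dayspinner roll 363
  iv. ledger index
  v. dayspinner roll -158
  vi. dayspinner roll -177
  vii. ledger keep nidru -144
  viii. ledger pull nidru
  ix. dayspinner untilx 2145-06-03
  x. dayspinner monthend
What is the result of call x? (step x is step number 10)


Act: ledger pull[k: daci]
Obs: 2012-09-25
Act: dayspinner pin[d: 2144-01-21]
Obs: 2144-01-21
Act: dayspinner roll[n: 363]
Obs: 2145-01-18
Act: ledger index[]
Obs: [daci]
Act: dayspinner roll[n: -158]
Obs: 2144-08-13
Act: dayspinner roll[n: -177]
Obs: 2144-02-18
Act: ledger keep[k: nidru; v: -144]
Obs: nil
Act: ledger pull[k: nidru]
Obs: -144
Act: dayspinner untilx[d: 2145-06-03]
Obs: 471
Act: dayspinner monthend[]
Obs: 2144-02-29

Answer: 2144-02-29


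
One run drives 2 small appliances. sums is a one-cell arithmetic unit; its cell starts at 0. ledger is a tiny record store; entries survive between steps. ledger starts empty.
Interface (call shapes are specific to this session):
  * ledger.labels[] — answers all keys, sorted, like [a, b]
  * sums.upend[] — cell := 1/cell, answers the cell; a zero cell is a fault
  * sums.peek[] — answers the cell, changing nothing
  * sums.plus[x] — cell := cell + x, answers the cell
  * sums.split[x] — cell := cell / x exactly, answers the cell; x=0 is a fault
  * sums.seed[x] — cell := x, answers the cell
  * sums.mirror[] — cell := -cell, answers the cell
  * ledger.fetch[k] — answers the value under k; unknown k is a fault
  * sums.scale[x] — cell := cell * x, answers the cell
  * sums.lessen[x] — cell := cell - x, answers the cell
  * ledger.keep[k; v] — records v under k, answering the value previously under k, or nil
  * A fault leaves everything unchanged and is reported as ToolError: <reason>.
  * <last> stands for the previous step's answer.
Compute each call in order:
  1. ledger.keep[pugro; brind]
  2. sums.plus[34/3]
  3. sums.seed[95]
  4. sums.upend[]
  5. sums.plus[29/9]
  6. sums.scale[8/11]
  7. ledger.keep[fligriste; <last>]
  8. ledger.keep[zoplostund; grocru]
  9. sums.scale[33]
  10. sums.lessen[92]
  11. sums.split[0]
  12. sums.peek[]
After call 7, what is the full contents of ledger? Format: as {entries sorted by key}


Answer: {fligriste=22112/9405, pugro=brind}

Derivation:
I call ledger.keep(k='pugro', v='brind'), giving nil.
I invoke sums.plus(x='34/3'), — result: 34/3.
Calling sums.seed(x='95'), and see 95.
I run sums.upend: 1/95.
I try sums.plus(x='29/9'), giving 2764/855.
Now I run sums.scale(x='8/11'), — result: 22112/9405.
Next I call ledger.keep(k='fligriste', v='<last>'), — result: nil.
I call ledger.keep(k='zoplostund', v='grocru'), and get nil.
Invoking sums.scale(x='33'), and see 22112/285.
Calling sums.lessen(x='92'), — result: -4108/285.
Now I run sums.split(x='0'), giving ToolError: division by zero.
Calling sums.peek, — result: -4108/285.


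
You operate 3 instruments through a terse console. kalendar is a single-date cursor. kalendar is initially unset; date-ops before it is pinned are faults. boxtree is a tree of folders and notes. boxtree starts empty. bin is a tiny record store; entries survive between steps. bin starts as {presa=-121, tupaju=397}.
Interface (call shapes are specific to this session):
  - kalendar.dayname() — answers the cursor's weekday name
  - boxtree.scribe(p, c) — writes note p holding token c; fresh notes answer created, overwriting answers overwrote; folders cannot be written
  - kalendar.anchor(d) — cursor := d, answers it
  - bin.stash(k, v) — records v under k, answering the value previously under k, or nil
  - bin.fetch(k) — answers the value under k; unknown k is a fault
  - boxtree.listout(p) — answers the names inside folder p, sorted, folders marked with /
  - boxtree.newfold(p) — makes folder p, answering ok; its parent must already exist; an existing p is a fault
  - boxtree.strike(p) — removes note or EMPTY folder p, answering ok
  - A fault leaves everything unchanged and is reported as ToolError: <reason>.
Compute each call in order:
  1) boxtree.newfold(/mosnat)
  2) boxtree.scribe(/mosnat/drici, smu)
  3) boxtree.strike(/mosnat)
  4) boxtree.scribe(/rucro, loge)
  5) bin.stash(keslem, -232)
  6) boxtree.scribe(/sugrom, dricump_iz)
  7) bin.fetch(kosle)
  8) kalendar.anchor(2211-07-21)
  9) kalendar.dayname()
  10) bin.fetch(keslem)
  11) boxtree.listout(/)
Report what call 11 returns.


Answer: [mosnat/, rucro, sugrom]

Derivation:
% boxtree.newfold(p='/mosnat') => ok
% boxtree.scribe(p='/mosnat/drici', c='smu') => created
% boxtree.strike(p='/mosnat') => ToolError: not empty
% boxtree.scribe(p='/rucro', c='loge') => created
% bin.stash(k='keslem', v='-232') => nil
% boxtree.scribe(p='/sugrom', c='dricump_iz') => created
% bin.fetch(k='kosle') => ToolError: no such key kosle
% kalendar.anchor(d='2211-07-21') => 2211-07-21
% kalendar.dayname() => Sunday
% bin.fetch(k='keslem') => -232
% boxtree.listout(p='/') => [mosnat/, rucro, sugrom]


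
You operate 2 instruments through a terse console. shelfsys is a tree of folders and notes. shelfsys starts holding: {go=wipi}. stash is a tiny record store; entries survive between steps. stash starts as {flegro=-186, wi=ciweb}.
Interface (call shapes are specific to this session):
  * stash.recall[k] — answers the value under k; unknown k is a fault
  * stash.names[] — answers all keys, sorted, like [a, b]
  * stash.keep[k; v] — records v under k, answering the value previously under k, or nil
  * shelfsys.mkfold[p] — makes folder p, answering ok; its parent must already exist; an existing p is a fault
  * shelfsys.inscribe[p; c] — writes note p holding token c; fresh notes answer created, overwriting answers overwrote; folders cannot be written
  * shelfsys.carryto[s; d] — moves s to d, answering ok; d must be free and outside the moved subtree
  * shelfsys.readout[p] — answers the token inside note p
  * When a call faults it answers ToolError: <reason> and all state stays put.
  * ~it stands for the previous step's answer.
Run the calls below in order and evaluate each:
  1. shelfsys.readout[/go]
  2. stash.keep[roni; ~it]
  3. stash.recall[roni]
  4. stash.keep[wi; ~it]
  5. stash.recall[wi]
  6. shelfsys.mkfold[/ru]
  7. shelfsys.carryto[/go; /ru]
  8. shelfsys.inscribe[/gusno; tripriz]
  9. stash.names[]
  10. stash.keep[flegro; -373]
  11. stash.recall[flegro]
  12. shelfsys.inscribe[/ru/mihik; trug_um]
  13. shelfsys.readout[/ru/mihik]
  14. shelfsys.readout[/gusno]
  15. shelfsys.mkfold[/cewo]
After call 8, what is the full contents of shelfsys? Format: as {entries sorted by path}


Calling shelfsys.readout(p: /go), — result: wipi.
Then stash.keep(k: roni, v: ~it), and see nil.
I use stash.recall(k: roni), yielding wipi.
I try stash.keep(k: wi, v: ~it), — result: ciweb.
I call stash.recall(k: wi), — result: wipi.
Next I call shelfsys.mkfold(p: /ru), → ok.
Calling shelfsys.carryto(s: /go, d: /ru), and see ToolError: exists.
Using shelfsys.inscribe(p: /gusno, c: tripriz): created.
Calling stash.names(), and see [flegro, roni, wi].
I invoke stash.keep(k: flegro, v: -373), and observe -186.
Calling stash.recall(k: flegro), and get -373.
Invoking shelfsys.inscribe(p: /ru/mihik, c: trug_um): created.
I use shelfsys.readout(p: /ru/mihik), → trug_um.
I use shelfsys.readout(p: /gusno), and see tripriz.
Then shelfsys.mkfold(p: /cewo): ok.

Answer: {go=wipi, gusno=tripriz, ru/}


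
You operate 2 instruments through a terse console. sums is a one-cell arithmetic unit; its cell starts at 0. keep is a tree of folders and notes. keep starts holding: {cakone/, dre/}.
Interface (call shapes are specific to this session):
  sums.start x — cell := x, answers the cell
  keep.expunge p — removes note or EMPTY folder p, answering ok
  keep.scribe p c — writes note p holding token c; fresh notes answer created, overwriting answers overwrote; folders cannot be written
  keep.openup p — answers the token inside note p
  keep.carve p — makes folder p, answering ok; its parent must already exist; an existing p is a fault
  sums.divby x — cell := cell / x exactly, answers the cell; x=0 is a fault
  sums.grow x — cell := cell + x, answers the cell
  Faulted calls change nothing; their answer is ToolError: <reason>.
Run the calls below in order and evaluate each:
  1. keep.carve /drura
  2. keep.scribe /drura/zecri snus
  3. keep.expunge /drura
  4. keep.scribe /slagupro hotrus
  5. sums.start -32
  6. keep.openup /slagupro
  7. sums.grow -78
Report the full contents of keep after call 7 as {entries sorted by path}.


Answer: {cakone/, dre/, drura/, drura/zecri=snus, slagupro=hotrus}

Derivation:
I invoke keep.carve passing /drura, and get ok.
I try keep.scribe passing /drura/zecri, snus, and see created.
I try keep.expunge passing /drura, → ToolError: not empty.
Using keep.scribe passing /slagupro, hotrus, → created.
I call sums.start passing -32, and observe -32.
Using keep.openup passing /slagupro, yielding hotrus.
I try sums.grow passing -78, and get -110.


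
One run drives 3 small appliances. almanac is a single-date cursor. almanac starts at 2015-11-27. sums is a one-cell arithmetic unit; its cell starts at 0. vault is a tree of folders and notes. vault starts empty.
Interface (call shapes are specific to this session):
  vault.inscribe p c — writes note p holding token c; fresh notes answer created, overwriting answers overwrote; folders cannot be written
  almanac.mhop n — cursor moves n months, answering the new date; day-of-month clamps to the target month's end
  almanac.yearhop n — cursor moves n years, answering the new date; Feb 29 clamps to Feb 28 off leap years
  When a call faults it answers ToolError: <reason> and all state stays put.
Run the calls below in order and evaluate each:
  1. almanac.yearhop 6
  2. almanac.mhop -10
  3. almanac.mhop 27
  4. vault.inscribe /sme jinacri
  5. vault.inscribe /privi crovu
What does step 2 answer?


Answer: 2021-01-27

Derivation:
-- 1. almanac.yearhop(n=6) -> 2021-11-27
-- 2. almanac.mhop(n=-10) -> 2021-01-27
-- 3. almanac.mhop(n=27) -> 2023-04-27
-- 4. vault.inscribe(p=/sme, c=jinacri) -> created
-- 5. vault.inscribe(p=/privi, c=crovu) -> created


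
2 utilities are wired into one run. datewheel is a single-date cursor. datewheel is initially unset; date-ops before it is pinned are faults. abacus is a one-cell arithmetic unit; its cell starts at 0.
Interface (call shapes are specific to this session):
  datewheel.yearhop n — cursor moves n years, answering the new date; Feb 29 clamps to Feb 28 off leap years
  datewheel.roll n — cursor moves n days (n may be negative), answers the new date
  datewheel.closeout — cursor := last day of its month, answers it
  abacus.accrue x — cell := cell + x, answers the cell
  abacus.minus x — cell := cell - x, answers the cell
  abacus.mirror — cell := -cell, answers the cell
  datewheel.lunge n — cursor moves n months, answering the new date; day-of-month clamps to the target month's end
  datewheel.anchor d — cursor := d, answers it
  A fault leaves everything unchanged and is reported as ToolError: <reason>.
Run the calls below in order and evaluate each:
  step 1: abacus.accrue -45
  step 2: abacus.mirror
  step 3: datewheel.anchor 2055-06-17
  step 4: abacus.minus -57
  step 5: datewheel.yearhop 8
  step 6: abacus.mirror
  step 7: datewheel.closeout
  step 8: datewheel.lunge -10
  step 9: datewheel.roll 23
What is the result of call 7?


Answer: 2063-06-30

Derivation:
·→ accrue(x='-45')
·← -45
·→ mirror()
·← 45
·→ anchor(d='2055-06-17')
·← 2055-06-17
·→ minus(x='-57')
·← 102
·→ yearhop(n='8')
·← 2063-06-17
·→ mirror()
·← -102
·→ closeout()
·← 2063-06-30
·→ lunge(n='-10')
·← 2062-08-30
·→ roll(n='23')
·← 2062-09-22


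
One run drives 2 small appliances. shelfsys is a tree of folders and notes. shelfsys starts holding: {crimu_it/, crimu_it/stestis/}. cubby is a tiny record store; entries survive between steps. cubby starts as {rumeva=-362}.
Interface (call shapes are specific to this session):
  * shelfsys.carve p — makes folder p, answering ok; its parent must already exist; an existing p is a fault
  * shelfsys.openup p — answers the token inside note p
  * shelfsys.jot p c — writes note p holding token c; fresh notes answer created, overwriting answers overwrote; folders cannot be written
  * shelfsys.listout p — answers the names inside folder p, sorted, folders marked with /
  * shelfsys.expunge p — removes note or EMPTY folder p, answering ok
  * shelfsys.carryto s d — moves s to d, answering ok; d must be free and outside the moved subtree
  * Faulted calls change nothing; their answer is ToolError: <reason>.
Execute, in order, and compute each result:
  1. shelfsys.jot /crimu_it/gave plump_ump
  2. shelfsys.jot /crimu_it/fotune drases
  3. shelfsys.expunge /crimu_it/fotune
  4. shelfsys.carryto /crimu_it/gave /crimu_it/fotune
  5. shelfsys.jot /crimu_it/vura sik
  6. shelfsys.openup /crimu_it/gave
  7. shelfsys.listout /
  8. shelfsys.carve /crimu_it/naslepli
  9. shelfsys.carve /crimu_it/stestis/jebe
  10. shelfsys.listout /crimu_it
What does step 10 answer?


% 1. shelfsys.jot(/crimu_it/gave, plump_ump) == created
% 2. shelfsys.jot(/crimu_it/fotune, drases) == created
% 3. shelfsys.expunge(/crimu_it/fotune) == ok
% 4. shelfsys.carryto(/crimu_it/gave, /crimu_it/fotune) == ok
% 5. shelfsys.jot(/crimu_it/vura, sik) == created
% 6. shelfsys.openup(/crimu_it/gave) == ToolError: not found
% 7. shelfsys.listout(/) == [crimu_it/]
% 8. shelfsys.carve(/crimu_it/naslepli) == ok
% 9. shelfsys.carve(/crimu_it/stestis/jebe) == ok
% 10. shelfsys.listout(/crimu_it) == [fotune, naslepli/, stestis/, vura]

Answer: [fotune, naslepli/, stestis/, vura]


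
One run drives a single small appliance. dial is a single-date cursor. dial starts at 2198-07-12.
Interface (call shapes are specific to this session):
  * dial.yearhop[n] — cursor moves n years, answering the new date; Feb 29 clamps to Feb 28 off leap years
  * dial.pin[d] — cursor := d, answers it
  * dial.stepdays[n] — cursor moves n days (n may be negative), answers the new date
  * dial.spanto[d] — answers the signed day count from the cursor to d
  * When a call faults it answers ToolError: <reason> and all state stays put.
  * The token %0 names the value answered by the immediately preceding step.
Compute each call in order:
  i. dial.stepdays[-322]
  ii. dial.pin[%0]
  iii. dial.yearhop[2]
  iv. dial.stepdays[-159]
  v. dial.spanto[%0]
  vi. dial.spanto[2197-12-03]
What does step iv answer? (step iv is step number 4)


I try dial.stepdays using n: -322, which returns 2197-08-24.
Now I run dial.pin using d: %0, → 2197-08-24.
Then dial.yearhop using n: 2, — result: 2199-08-24.
I call dial.stepdays using n: -159, which returns 2199-03-18.
Then dial.spanto using d: %0, and see 0.
I call dial.spanto using d: 2197-12-03, giving -470.

Answer: 2199-03-18


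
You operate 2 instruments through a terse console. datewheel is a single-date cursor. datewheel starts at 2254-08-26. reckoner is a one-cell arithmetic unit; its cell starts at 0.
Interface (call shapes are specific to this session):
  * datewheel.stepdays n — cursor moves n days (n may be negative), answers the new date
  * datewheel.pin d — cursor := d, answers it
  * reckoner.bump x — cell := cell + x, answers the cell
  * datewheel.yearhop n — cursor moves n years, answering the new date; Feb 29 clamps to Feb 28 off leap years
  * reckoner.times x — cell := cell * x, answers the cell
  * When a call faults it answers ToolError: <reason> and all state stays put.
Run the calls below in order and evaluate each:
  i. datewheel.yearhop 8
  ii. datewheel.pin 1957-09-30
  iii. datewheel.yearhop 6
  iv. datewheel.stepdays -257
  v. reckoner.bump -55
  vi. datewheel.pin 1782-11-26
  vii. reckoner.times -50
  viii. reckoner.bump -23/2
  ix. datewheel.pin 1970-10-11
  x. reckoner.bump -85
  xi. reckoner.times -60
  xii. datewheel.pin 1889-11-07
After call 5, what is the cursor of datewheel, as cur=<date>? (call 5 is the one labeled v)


% 1. datewheel.yearhop(n: 8) == 2262-08-26
% 2. datewheel.pin(d: 1957-09-30) == 1957-09-30
% 3. datewheel.yearhop(n: 6) == 1963-09-30
% 4. datewheel.stepdays(n: -257) == 1963-01-16
% 5. reckoner.bump(x: -55) == -55
% 6. datewheel.pin(d: 1782-11-26) == 1782-11-26
% 7. reckoner.times(x: -50) == 2750
% 8. reckoner.bump(x: -23/2) == 5477/2
% 9. datewheel.pin(d: 1970-10-11) == 1970-10-11
% 10. reckoner.bump(x: -85) == 5307/2
% 11. reckoner.times(x: -60) == -159210
% 12. datewheel.pin(d: 1889-11-07) == 1889-11-07

Answer: cur=1963-01-16


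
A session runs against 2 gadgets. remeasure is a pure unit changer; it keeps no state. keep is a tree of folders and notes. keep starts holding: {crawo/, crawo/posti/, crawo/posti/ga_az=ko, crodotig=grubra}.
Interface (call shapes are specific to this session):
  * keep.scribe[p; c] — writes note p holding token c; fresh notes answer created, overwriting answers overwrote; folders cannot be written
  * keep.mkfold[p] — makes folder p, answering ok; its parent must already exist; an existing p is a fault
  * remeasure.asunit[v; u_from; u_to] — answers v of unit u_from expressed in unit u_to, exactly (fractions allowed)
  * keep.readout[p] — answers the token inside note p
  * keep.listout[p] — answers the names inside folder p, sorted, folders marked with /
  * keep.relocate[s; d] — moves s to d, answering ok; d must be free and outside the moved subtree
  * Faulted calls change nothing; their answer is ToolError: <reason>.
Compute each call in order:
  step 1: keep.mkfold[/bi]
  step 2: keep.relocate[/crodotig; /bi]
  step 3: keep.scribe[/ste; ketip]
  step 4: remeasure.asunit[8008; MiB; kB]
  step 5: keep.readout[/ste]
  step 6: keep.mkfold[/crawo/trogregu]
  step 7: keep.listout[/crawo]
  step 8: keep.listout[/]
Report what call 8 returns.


Answer: [bi/, crawo/, crodotig, ste]

Derivation:
>>> keep.mkfold p='/bi'
  ok
>>> keep.relocate s='/crodotig' d='/bi'
  ToolError: exists
>>> keep.scribe p='/ste' c='ketip'
  created
>>> remeasure.asunit v='8008' u_from='MiB' u_to='kB'
  1049624576/125
>>> keep.readout p='/ste'
  ketip
>>> keep.mkfold p='/crawo/trogregu'
  ok
>>> keep.listout p='/crawo'
  [posti/, trogregu/]
>>> keep.listout p='/'
  [bi/, crawo/, crodotig, ste]


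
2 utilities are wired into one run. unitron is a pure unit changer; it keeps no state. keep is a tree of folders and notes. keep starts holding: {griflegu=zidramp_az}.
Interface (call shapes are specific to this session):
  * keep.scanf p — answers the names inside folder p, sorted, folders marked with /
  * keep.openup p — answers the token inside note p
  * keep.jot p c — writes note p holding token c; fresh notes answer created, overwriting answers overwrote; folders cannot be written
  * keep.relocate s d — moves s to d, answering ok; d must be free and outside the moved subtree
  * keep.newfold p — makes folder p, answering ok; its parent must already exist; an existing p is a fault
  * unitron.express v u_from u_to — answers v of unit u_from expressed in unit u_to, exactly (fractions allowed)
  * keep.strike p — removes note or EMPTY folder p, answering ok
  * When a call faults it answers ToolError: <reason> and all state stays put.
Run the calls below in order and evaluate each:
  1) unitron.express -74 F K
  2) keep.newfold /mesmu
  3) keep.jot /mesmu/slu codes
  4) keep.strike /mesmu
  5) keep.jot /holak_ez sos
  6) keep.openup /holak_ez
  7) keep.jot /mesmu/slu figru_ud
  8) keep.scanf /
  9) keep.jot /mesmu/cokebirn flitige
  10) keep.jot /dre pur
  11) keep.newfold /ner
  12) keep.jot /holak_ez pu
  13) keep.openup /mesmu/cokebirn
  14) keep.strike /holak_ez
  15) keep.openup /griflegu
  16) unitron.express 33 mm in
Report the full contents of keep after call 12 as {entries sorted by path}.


>>> unitron.express v='-74' u_from='F' u_to='K'
:: 38567/180
>>> keep.newfold p='/mesmu'
:: ok
>>> keep.jot p='/mesmu/slu' c='codes'
:: created
>>> keep.strike p='/mesmu'
:: ToolError: not empty
>>> keep.jot p='/holak_ez' c='sos'
:: created
>>> keep.openup p='/holak_ez'
:: sos
>>> keep.jot p='/mesmu/slu' c='figru_ud'
:: overwrote
>>> keep.scanf p='/'
:: [griflegu, holak_ez, mesmu/]
>>> keep.jot p='/mesmu/cokebirn' c='flitige'
:: created
>>> keep.jot p='/dre' c='pur'
:: created
>>> keep.newfold p='/ner'
:: ok
>>> keep.jot p='/holak_ez' c='pu'
:: overwrote
>>> keep.openup p='/mesmu/cokebirn'
:: flitige
>>> keep.strike p='/holak_ez'
:: ok
>>> keep.openup p='/griflegu'
:: zidramp_az
>>> unitron.express v='33' u_from='mm' u_to='in'
:: 165/127

Answer: {dre=pur, griflegu=zidramp_az, holak_ez=pu, mesmu/, mesmu/cokebirn=flitige, mesmu/slu=figru_ud, ner/}


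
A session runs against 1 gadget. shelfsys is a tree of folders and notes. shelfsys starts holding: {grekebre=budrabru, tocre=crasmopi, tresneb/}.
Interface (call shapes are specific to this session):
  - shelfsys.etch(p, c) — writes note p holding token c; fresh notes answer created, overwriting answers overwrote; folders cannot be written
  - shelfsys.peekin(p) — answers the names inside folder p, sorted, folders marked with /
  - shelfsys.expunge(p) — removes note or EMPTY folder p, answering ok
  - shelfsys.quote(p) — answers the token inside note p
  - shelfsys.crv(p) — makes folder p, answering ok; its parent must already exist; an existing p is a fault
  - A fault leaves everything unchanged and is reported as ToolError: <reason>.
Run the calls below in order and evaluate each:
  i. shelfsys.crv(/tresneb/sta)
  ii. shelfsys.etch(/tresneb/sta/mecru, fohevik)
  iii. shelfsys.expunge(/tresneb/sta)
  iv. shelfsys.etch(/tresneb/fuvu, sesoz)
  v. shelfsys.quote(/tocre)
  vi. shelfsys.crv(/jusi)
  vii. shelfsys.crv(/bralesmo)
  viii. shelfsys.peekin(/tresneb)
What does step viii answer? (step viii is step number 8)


$ crv p=/tresneb/sta
= ok
$ etch p=/tresneb/sta/mecru c=fohevik
= created
$ expunge p=/tresneb/sta
= ToolError: not empty
$ etch p=/tresneb/fuvu c=sesoz
= created
$ quote p=/tocre
= crasmopi
$ crv p=/jusi
= ok
$ crv p=/bralesmo
= ok
$ peekin p=/tresneb
= [fuvu, sta/]

Answer: [fuvu, sta/]


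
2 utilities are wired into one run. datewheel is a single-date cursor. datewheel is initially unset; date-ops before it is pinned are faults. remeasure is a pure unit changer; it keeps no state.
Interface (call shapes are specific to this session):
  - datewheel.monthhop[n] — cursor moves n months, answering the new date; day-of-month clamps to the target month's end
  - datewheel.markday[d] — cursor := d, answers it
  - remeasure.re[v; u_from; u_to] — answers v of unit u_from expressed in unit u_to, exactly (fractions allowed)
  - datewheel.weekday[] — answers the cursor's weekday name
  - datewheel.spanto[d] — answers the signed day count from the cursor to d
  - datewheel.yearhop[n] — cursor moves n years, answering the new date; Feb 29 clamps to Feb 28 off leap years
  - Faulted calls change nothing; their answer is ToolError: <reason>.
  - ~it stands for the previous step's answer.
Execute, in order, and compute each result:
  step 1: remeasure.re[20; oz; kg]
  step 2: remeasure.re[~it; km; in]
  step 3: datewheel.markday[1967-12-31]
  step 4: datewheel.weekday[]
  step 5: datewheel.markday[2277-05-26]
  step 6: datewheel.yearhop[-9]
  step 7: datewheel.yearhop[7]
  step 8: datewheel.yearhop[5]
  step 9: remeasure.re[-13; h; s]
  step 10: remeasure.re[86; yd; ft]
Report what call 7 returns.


·→ remeasure.re(20, oz, kg)
·← 45359237/80000000
·→ remeasure.re(~it, km, in)
·← 45359237/2032
·→ datewheel.markday(1967-12-31)
·← 1967-12-31
·→ datewheel.weekday()
·← Sunday
·→ datewheel.markday(2277-05-26)
·← 2277-05-26
·→ datewheel.yearhop(-9)
·← 2268-05-26
·→ datewheel.yearhop(7)
·← 2275-05-26
·→ datewheel.yearhop(5)
·← 2280-05-26
·→ remeasure.re(-13, h, s)
·← -46800
·→ remeasure.re(86, yd, ft)
·← 258

Answer: 2275-05-26


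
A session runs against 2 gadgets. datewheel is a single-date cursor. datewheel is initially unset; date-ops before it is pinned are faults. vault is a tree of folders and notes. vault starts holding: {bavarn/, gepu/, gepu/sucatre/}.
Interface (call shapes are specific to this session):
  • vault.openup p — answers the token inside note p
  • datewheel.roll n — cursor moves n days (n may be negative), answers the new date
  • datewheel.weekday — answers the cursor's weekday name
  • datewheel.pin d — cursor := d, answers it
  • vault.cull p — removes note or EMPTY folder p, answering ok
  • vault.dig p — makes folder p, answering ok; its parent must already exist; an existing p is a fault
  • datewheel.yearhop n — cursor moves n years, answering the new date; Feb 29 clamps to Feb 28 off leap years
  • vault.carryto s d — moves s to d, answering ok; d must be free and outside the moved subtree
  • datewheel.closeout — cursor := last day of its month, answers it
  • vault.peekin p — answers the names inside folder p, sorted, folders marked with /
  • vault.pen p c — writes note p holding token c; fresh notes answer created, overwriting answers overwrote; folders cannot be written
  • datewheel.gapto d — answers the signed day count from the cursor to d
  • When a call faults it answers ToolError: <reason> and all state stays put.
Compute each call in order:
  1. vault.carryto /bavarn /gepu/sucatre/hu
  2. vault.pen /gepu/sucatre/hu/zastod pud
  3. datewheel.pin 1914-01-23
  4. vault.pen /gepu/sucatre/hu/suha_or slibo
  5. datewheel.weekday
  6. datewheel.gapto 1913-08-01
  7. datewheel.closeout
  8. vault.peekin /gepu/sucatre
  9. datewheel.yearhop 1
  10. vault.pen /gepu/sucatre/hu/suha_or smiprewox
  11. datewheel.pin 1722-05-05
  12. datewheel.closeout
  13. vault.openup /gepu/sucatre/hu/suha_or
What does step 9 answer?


Answer: 1915-01-31

Derivation:
Then carryto using s='/bavarn', d='/gepu/sucatre/hu', → ok.
Next I call pen using p='/gepu/sucatre/hu/zastod', c='pud', giving created.
I try pin using d='1914-01-23', and observe 1914-01-23.
Now I run pen using p='/gepu/sucatre/hu/suha_or', c='slibo': created.
I use weekday(), yielding Friday.
Calling gapto using d='1913-08-01', and see -175.
I call closeout(), → 1914-01-31.
I use peekin using p='/gepu/sucatre', and see [hu/].
I invoke yearhop using n='1', giving 1915-01-31.
Invoking pen using p='/gepu/sucatre/hu/suha_or', c='smiprewox', yielding overwrote.
Then pin using d='1722-05-05': 1722-05-05.
I run closeout: 1722-05-31.
Then openup using p='/gepu/sucatre/hu/suha_or', and see smiprewox.


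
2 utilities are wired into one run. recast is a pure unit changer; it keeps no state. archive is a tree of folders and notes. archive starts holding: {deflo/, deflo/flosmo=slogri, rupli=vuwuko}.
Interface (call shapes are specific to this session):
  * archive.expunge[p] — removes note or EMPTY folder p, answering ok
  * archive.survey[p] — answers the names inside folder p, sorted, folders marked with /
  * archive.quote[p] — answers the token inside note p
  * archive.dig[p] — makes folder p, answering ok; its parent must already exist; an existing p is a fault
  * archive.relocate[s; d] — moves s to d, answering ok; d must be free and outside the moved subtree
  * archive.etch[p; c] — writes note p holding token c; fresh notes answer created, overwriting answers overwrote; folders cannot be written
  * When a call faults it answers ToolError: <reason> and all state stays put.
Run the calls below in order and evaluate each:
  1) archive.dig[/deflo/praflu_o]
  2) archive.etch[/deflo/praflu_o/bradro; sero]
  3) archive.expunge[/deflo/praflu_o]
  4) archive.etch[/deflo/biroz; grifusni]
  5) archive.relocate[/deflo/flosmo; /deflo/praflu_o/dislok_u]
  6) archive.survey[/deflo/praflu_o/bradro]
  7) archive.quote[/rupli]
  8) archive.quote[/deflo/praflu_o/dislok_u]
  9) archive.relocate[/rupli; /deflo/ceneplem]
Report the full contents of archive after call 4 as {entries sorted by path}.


Answer: {deflo/, deflo/biroz=grifusni, deflo/flosmo=slogri, deflo/praflu_o/, deflo/praflu_o/bradro=sero, rupli=vuwuko}

Derivation:
>>> archive.dig p='/deflo/praflu_o'
:: ok
>>> archive.etch p='/deflo/praflu_o/bradro' c='sero'
:: created
>>> archive.expunge p='/deflo/praflu_o'
:: ToolError: not empty
>>> archive.etch p='/deflo/biroz' c='grifusni'
:: created
>>> archive.relocate s='/deflo/flosmo' d='/deflo/praflu_o/dislok_u'
:: ok
>>> archive.survey p='/deflo/praflu_o/bradro'
:: ToolError: not a directory
>>> archive.quote p='/rupli'
:: vuwuko
>>> archive.quote p='/deflo/praflu_o/dislok_u'
:: slogri
>>> archive.relocate s='/rupli' d='/deflo/ceneplem'
:: ok


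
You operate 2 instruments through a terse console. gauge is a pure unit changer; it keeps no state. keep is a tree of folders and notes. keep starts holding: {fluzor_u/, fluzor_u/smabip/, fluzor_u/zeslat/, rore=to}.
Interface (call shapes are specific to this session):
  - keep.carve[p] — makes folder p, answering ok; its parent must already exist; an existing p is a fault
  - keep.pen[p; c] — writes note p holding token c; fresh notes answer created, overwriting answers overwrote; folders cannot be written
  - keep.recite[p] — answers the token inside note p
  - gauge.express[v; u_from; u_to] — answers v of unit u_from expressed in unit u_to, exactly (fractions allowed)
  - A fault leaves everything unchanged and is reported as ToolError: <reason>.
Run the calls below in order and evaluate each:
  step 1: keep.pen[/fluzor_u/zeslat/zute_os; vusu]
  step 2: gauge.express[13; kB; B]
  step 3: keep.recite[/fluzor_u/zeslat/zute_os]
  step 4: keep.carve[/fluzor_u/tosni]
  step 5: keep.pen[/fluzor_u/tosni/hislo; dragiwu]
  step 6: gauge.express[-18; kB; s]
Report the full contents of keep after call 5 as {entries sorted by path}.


% 1. keep.pen(p→/fluzor_u/zeslat/zute_os, c→vusu) ~> created
% 2. gauge.express(v→13, u_from→kB, u_to→B) ~> 13000
% 3. keep.recite(p→/fluzor_u/zeslat/zute_os) ~> vusu
% 4. keep.carve(p→/fluzor_u/tosni) ~> ok
% 5. keep.pen(p→/fluzor_u/tosni/hislo, c→dragiwu) ~> created
% 6. gauge.express(v→-18, u_from→kB, u_to→s) ~> ToolError: incompatible units

Answer: {fluzor_u/, fluzor_u/smabip/, fluzor_u/tosni/, fluzor_u/tosni/hislo=dragiwu, fluzor_u/zeslat/, fluzor_u/zeslat/zute_os=vusu, rore=to}


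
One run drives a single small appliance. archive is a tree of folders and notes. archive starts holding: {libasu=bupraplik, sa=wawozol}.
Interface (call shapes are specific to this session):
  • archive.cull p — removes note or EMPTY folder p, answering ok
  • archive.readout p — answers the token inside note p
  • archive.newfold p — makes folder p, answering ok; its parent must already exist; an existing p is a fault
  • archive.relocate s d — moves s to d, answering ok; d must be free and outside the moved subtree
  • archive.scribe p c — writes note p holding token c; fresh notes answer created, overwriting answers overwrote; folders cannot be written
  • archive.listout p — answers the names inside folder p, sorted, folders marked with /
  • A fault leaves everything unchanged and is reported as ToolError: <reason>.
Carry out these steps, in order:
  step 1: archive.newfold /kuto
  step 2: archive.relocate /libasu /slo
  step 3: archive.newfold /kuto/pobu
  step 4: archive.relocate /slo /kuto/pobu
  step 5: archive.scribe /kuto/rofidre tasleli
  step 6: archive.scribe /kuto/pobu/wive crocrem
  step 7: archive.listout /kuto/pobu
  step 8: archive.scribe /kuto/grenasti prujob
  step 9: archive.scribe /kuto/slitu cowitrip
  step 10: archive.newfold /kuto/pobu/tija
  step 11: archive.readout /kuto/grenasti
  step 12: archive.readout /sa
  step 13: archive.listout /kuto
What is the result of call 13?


Answer: [grenasti, pobu/, rofidre, slitu]

Derivation:
-- archive.newfold(p='/kuto') : ok
-- archive.relocate(s='/libasu', d='/slo') : ok
-- archive.newfold(p='/kuto/pobu') : ok
-- archive.relocate(s='/slo', d='/kuto/pobu') : ToolError: exists
-- archive.scribe(p='/kuto/rofidre', c='tasleli') : created
-- archive.scribe(p='/kuto/pobu/wive', c='crocrem') : created
-- archive.listout(p='/kuto/pobu') : [wive]
-- archive.scribe(p='/kuto/grenasti', c='prujob') : created
-- archive.scribe(p='/kuto/slitu', c='cowitrip') : created
-- archive.newfold(p='/kuto/pobu/tija') : ok
-- archive.readout(p='/kuto/grenasti') : prujob
-- archive.readout(p='/sa') : wawozol
-- archive.listout(p='/kuto') : [grenasti, pobu/, rofidre, slitu]


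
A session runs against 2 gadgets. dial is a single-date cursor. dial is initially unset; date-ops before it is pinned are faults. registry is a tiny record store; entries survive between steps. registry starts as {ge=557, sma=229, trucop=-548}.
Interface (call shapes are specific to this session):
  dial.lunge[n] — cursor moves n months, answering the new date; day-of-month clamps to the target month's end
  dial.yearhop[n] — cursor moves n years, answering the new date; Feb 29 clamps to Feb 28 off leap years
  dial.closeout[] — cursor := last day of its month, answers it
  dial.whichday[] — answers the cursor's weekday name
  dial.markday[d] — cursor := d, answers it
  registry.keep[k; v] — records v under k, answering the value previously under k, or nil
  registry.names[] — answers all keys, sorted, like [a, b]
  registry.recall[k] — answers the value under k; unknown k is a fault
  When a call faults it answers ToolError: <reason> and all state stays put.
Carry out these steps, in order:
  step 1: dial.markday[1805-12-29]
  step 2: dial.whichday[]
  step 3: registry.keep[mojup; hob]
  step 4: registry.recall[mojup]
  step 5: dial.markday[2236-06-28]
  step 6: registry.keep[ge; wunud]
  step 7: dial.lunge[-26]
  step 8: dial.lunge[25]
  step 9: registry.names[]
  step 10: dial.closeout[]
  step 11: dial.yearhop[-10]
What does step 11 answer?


Answer: 2226-05-31

Derivation:
-> dial.markday(d→1805-12-29)
<- 1805-12-29
-> dial.whichday()
<- Sunday
-> registry.keep(k→mojup, v→hob)
<- nil
-> registry.recall(k→mojup)
<- hob
-> dial.markday(d→2236-06-28)
<- 2236-06-28
-> registry.keep(k→ge, v→wunud)
<- 557
-> dial.lunge(n→-26)
<- 2234-04-28
-> dial.lunge(n→25)
<- 2236-05-28
-> registry.names()
<- [ge, mojup, sma, trucop]
-> dial.closeout()
<- 2236-05-31
-> dial.yearhop(n→-10)
<- 2226-05-31


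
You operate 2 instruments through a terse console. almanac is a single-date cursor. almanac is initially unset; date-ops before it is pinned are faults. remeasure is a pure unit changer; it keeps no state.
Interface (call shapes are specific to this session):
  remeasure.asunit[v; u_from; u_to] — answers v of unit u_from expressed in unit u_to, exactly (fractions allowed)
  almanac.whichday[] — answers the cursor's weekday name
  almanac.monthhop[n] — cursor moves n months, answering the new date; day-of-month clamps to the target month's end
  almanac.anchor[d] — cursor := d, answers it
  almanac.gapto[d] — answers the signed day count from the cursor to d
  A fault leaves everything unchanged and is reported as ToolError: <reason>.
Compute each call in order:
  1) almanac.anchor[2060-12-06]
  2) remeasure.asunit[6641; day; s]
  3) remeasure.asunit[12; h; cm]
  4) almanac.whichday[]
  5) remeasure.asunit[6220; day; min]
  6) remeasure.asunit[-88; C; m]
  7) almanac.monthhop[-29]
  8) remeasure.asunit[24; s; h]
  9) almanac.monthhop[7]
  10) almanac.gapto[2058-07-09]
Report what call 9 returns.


CALL almanac.anchor[d=2060-12-06]
RET  2060-12-06
CALL remeasure.asunit[v=6641; u_from=day; u_to=s]
RET  573782400
CALL remeasure.asunit[v=12; u_from=h; u_to=cm]
RET  ToolError: incompatible units
CALL almanac.whichday[]
RET  Monday
CALL remeasure.asunit[v=6220; u_from=day; u_to=min]
RET  8956800
CALL remeasure.asunit[v=-88; u_from=C; u_to=m]
RET  ToolError: incompatible units
CALL almanac.monthhop[n=-29]
RET  2058-07-06
CALL remeasure.asunit[v=24; u_from=s; u_to=h]
RET  1/150
CALL almanac.monthhop[n=7]
RET  2059-02-06
CALL almanac.gapto[d=2058-07-09]
RET  -212

Answer: 2059-02-06


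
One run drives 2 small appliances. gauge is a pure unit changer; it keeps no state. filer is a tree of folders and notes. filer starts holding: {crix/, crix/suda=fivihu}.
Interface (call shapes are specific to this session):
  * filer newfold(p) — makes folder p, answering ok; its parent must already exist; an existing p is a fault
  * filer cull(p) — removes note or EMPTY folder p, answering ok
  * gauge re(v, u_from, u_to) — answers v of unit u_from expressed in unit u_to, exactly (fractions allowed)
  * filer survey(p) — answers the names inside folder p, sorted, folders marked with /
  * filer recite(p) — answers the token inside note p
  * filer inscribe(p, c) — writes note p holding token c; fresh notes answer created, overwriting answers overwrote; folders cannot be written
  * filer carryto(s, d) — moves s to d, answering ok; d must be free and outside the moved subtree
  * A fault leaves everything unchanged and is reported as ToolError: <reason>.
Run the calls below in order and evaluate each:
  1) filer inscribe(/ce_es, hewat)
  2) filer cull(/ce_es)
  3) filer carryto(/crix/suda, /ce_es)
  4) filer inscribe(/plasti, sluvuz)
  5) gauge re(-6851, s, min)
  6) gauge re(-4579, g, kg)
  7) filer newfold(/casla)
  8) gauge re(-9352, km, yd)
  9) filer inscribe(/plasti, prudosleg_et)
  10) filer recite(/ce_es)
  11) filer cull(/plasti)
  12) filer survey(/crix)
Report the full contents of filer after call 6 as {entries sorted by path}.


[in] filer inscribe p→/ce_es c→hewat
:: created
[in] filer cull p→/ce_es
:: ok
[in] filer carryto s→/crix/suda d→/ce_es
:: ok
[in] filer inscribe p→/plasti c→sluvuz
:: created
[in] gauge re v→-6851 u_from→s u_to→min
:: -6851/60
[in] gauge re v→-4579 u_from→g u_to→kg
:: -4579/1000
[in] filer newfold p→/casla
:: ok
[in] gauge re v→-9352 u_from→km u_to→yd
:: -11690000000/1143
[in] filer inscribe p→/plasti c→prudosleg_et
:: overwrote
[in] filer recite p→/ce_es
:: fivihu
[in] filer cull p→/plasti
:: ok
[in] filer survey p→/crix
:: []

Answer: {ce_es=fivihu, crix/, plasti=sluvuz}
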